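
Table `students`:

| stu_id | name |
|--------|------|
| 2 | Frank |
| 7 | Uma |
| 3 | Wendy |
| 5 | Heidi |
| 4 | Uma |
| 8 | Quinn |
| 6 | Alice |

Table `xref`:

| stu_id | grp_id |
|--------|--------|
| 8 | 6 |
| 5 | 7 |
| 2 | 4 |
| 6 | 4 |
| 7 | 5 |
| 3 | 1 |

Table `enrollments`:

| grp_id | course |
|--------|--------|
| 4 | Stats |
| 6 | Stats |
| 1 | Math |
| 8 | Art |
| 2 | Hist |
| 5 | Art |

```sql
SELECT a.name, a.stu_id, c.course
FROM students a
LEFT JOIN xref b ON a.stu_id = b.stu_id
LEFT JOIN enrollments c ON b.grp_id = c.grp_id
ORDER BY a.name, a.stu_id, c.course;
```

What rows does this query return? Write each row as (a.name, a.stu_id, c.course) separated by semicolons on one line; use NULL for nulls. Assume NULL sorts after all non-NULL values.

(Alice, 6, Stats); (Frank, 2, Stats); (Heidi, 5, NULL); (Quinn, 8, Stats); (Uma, 4, NULL); (Uma, 7, Art); (Wendy, 3, Math)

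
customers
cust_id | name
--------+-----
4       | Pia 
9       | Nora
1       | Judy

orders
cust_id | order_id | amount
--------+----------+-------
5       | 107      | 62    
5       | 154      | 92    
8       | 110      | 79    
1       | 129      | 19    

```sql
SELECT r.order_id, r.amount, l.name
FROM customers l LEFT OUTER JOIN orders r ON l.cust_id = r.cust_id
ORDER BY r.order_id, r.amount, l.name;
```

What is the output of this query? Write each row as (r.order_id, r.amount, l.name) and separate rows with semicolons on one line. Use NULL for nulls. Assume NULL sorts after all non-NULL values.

(129, 19, Judy); (NULL, NULL, Nora); (NULL, NULL, Pia)

LEFT JOIN keeps every row from `customers`; unmatched rows get NULL for `orders`'s columns.
Matching on l.cust_id = r.cust_id.
- l row (cust_id=4): no match → kept, r columns NULL.
- l row (cust_id=9): no match → kept, r columns NULL.
- l row (cust_id=1): matches 1 r row(s) → 1 output row(s).
After projecting and ordering:
r.order_id | r.amount | l.name
129 | 19 | Judy
NULL | NULL | Nora
NULL | NULL | Pia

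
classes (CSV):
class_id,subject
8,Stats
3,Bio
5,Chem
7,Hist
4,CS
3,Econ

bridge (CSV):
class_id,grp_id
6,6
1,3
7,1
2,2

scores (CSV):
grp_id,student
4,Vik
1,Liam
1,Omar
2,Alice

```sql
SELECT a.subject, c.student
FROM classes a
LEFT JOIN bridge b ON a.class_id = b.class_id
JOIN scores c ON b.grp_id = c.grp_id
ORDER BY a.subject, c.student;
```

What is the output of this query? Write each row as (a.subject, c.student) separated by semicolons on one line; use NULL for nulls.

(Hist, Liam); (Hist, Omar)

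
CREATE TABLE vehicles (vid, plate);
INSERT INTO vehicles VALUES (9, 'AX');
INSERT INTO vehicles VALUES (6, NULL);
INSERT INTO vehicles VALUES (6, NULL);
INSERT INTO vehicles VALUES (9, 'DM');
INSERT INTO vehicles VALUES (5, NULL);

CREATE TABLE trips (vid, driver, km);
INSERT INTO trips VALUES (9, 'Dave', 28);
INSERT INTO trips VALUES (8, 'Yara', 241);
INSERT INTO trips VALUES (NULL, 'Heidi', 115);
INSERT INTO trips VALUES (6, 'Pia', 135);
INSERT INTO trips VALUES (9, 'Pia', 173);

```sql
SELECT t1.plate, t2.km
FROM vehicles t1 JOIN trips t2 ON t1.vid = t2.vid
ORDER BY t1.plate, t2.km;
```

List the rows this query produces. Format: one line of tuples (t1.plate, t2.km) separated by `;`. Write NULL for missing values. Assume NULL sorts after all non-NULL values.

(AX, 28); (AX, 173); (DM, 28); (DM, 173); (NULL, 135); (NULL, 135)

INNER JOIN keeps only pairs where the ON condition holds.
Matching on t1.vid = t2.vid. A NULL in a compared column never satisfies the condition.
- t1 row (vid=9): matches 2 t2 row(s) → 2 output row(s).
- t1 row (vid=6): matches 1 t2 row(s) → 1 output row(s).
- t1 row (vid=6): matches 1 t2 row(s) → 1 output row(s).
- t1 row (vid=9): matches 2 t2 row(s) → 2 output row(s).
- t1 row (vid=5): no match → dropped.
After projecting and ordering:
t1.plate | t2.km
AX | 28
AX | 173
DM | 28
DM | 173
NULL | 135
NULL | 135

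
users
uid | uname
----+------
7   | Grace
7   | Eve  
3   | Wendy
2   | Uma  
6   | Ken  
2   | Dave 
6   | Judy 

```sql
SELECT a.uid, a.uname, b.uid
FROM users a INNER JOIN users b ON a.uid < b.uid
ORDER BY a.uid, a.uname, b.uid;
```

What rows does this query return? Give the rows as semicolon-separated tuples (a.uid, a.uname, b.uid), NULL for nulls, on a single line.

(2, Dave, 3); (2, Dave, 6); (2, Dave, 6); (2, Dave, 7); (2, Dave, 7); (2, Uma, 3); (2, Uma, 6); (2, Uma, 6); (2, Uma, 7); (2, Uma, 7); (3, Wendy, 6); (3, Wendy, 6); (3, Wendy, 7); (3, Wendy, 7); (6, Judy, 7); (6, Judy, 7); (6, Ken, 7); (6, Ken, 7)

INNER JOIN keeps only pairs where the ON condition holds.
Matching on a.uid < b.uid.
- uid=7: no matching b row, dropped.
- uid=7: no matching b row, dropped.
- uid=3: 4 matching b row(s), so 4 row(s) emitted.
- uid=2: 5 matching b row(s), so 5 row(s) emitted.
- uid=6: 2 matching b row(s), so 2 row(s) emitted.
- uid=2: 5 matching b row(s), so 5 row(s) emitted.
- uid=6: 2 matching b row(s), so 2 row(s) emitted.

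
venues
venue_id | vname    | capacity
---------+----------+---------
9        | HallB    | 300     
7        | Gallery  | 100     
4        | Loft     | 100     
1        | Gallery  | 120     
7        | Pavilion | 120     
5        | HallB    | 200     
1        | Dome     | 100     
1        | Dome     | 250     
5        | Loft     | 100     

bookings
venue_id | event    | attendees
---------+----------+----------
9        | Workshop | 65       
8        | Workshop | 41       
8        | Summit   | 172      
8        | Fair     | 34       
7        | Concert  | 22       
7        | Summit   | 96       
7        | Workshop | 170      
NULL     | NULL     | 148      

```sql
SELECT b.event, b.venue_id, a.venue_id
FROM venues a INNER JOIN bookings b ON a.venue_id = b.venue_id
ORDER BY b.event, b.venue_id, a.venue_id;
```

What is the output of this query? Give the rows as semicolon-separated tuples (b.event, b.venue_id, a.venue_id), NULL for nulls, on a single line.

(Concert, 7, 7); (Concert, 7, 7); (Summit, 7, 7); (Summit, 7, 7); (Workshop, 7, 7); (Workshop, 7, 7); (Workshop, 9, 9)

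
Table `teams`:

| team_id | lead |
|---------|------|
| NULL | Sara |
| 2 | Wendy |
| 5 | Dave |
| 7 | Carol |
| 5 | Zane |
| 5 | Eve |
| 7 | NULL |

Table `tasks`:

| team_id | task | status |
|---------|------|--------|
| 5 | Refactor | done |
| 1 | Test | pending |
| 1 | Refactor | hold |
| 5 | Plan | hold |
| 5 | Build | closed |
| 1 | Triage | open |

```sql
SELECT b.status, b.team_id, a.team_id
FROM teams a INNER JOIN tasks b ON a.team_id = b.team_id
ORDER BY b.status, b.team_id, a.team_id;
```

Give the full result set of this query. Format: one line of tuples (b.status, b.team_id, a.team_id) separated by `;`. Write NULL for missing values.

INNER JOIN keeps only pairs where the ON condition holds.
Matching on a.team_id = b.team_id. A NULL in a compared column never satisfies the condition.
Matched pairs: 9.

(closed, 5, 5); (closed, 5, 5); (closed, 5, 5); (done, 5, 5); (done, 5, 5); (done, 5, 5); (hold, 5, 5); (hold, 5, 5); (hold, 5, 5)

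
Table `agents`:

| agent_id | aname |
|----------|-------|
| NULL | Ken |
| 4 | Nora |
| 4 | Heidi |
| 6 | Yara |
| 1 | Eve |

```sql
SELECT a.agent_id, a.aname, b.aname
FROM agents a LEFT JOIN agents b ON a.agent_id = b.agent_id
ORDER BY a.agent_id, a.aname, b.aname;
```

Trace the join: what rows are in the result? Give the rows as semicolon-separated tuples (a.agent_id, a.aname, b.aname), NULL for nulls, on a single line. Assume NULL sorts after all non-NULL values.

(1, Eve, Eve); (4, Heidi, Heidi); (4, Heidi, Nora); (4, Nora, Heidi); (4, Nora, Nora); (6, Yara, Yara); (NULL, Ken, NULL)

LEFT JOIN keeps every row from `agents a`; unmatched rows get NULL for `agents b`'s columns.
Matching on a.agent_id = b.agent_id. A NULL in a compared column never satisfies the condition.
Matched pairs: 6; unmatched a rows kept: 1.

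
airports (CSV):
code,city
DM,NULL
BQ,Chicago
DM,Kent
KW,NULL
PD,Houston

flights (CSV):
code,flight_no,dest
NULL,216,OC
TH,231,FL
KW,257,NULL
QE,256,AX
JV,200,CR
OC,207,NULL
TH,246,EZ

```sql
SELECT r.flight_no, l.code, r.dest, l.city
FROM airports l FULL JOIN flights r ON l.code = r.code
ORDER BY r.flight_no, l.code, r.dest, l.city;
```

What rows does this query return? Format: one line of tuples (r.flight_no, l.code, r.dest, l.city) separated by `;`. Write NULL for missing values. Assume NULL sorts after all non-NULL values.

FULL OUTER JOIN keeps every row from both sides; unmatched rows get NULL for the other side's columns.
Matching on l.code = r.code. A NULL in a compared column never satisfies the condition.
- l row (code=DM): no match → kept, r columns NULL.
- l row (code=BQ): no match → kept, r columns NULL.
- l row (code=DM): no match → kept, r columns NULL.
- l row (code=KW): matches 1 r row(s) → 1 output row(s).
- l row (code=PD): no match → kept, r columns NULL.
- 6 r row(s) had no l match → kept, l columns NULL.

(200, NULL, CR, NULL); (207, NULL, NULL, NULL); (216, NULL, OC, NULL); (231, NULL, FL, NULL); (246, NULL, EZ, NULL); (256, NULL, AX, NULL); (257, KW, NULL, NULL); (NULL, BQ, NULL, Chicago); (NULL, DM, NULL, Kent); (NULL, DM, NULL, NULL); (NULL, PD, NULL, Houston)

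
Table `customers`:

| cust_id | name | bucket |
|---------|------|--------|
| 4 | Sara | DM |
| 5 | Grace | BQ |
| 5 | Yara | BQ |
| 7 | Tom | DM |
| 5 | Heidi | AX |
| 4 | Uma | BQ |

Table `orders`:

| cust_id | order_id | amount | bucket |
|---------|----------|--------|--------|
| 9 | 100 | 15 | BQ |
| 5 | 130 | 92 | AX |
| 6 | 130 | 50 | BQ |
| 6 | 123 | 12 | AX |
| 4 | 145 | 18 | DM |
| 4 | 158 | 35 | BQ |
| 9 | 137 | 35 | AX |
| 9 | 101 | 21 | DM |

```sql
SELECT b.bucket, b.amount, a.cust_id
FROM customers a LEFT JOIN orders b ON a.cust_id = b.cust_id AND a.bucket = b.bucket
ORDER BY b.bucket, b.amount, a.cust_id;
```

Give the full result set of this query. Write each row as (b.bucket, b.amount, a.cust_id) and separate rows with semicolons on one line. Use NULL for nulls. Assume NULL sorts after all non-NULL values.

(AX, 92, 5); (BQ, 35, 4); (DM, 18, 4); (NULL, NULL, 5); (NULL, NULL, 5); (NULL, NULL, 7)

LEFT JOIN keeps every row from `customers`; unmatched rows get NULL for `orders`'s columns.
Matching on a.cust_id = b.cust_id AND a.bucket = b.bucket.
Matched pairs: 3; unmatched a rows kept: 3.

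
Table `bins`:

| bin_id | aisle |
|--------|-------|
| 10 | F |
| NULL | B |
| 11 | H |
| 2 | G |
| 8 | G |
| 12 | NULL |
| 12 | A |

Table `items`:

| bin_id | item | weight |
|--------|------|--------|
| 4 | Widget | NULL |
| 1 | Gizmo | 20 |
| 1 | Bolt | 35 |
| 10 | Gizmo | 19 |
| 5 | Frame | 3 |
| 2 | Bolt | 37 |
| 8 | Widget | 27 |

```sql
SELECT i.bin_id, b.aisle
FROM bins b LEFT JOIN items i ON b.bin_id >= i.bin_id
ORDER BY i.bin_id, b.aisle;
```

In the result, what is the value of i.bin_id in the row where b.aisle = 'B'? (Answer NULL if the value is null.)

NULL

LEFT JOIN keeps every row from `bins`; unmatched rows get NULL for `items`'s columns.
Matching on b.bin_id >= i.bin_id. A NULL in a compared column never satisfies the condition.
- b[0] bin_id=10 → 7 match(es) in i → 7 row(s).
- b[1] bin_id=NULL → no match; kept with NULLs on the i side.
- b[2] bin_id=11 → 7 match(es) in i → 7 row(s).
- b[3] bin_id=2 → 3 match(es) in i → 3 row(s).
- b[4] bin_id=8 → 6 match(es) in i → 6 row(s).
- b[5] bin_id=12 → 7 match(es) in i → 7 row(s).
- b[6] bin_id=12 → 7 match(es) in i → 7 row(s).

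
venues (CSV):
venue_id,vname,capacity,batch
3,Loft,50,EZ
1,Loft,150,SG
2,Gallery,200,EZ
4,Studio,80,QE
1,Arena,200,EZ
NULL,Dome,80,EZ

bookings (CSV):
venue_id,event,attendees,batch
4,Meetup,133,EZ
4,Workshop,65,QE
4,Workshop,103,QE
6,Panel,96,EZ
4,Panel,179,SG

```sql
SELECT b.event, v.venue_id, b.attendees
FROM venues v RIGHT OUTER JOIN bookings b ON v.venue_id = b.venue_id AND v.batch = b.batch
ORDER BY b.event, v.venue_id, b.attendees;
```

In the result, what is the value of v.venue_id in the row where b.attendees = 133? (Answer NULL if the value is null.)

NULL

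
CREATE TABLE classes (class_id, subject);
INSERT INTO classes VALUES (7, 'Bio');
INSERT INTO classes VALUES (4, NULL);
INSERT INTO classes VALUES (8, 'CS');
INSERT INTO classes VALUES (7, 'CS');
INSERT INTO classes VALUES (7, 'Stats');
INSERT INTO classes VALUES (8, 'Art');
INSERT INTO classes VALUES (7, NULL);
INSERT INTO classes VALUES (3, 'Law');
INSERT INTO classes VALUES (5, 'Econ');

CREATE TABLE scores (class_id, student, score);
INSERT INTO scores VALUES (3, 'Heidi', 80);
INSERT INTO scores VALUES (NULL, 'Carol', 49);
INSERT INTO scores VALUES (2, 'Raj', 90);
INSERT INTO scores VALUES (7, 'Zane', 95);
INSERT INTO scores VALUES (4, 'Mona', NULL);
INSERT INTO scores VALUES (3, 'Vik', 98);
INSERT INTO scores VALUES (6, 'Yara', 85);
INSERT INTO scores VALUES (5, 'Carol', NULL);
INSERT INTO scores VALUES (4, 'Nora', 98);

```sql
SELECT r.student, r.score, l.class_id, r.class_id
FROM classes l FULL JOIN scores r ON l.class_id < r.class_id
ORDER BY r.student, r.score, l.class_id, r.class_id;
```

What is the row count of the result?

20

FULL OUTER JOIN keeps every row from both sides; unmatched rows get NULL for the other side's columns.
Matching on l.class_id < r.class_id. A NULL in a compared column never satisfies the condition.
- l[0] class_id=7 → no match; kept with NULLs on the r side.
- l[1] class_id=4 → 3 match(es) in r → 3 row(s).
- l[2] class_id=8 → no match; kept with NULLs on the r side.
- l[3] class_id=7 → no match; kept with NULLs on the r side.
- l[4] class_id=7 → no match; kept with NULLs on the r side.
- l[5] class_id=8 → no match; kept with NULLs on the r side.
- l[6] class_id=7 → no match; kept with NULLs on the r side.
- l[7] class_id=3 → 5 match(es) in r → 5 row(s).
- l[8] class_id=5 → 2 match(es) in r → 2 row(s).
- 4 r row(s) had no l match → kept, l columns NULL.
Total: 10 matched + 10 padded = 20 rows.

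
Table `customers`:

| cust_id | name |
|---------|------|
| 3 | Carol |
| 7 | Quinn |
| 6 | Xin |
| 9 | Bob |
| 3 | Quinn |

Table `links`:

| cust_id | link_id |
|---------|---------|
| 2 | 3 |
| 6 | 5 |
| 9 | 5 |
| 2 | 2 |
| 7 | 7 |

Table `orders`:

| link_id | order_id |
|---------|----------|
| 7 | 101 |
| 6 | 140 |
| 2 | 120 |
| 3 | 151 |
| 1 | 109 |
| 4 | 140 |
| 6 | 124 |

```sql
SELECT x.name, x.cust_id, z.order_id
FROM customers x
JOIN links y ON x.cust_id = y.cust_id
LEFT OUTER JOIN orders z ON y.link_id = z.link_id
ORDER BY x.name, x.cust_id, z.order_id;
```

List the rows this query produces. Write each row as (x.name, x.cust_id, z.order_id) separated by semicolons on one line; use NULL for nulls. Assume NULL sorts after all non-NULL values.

(Bob, 9, NULL); (Quinn, 7, 101); (Xin, 6, NULL)

Evaluate left to right. First `customers x INNER JOIN links y` on cust_id: 3 row(s).
Then LEFT JOIN `orders z` on link_id: each of those 3 rows is kept; rows whose y.link_id has no match in z get NULL for z's columns.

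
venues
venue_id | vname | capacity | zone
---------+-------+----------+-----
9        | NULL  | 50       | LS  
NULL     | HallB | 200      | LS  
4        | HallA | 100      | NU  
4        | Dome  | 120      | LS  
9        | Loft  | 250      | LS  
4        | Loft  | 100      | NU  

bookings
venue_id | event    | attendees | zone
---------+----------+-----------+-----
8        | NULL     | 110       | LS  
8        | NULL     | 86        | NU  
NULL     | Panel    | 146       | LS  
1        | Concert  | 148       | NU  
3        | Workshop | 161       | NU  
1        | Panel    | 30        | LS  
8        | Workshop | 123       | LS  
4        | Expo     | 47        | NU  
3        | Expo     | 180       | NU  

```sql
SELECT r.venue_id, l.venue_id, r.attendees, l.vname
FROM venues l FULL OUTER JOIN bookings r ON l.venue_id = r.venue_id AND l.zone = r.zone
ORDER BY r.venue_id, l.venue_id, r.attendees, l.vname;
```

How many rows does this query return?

14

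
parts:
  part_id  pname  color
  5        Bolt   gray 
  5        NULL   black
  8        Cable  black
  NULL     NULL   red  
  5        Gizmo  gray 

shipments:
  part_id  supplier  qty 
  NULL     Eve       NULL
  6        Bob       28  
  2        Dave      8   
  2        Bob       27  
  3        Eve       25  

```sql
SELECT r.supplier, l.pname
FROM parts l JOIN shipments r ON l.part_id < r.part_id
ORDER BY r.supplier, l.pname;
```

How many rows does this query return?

INNER JOIN keeps only pairs where the ON condition holds.
Matching on l.part_id < r.part_id. A NULL in a compared column never satisfies the condition.
- l[0] part_id=5 → 1 match(es) in r → 1 row(s).
- l[1] part_id=5 → 1 match(es) in r → 1 row(s).
- l[2] part_id=8 → no match; dropped.
- l[3] part_id=NULL → no match; dropped.
- l[4] part_id=5 → 1 match(es) in r → 1 row(s).
Total: 3 rows.

3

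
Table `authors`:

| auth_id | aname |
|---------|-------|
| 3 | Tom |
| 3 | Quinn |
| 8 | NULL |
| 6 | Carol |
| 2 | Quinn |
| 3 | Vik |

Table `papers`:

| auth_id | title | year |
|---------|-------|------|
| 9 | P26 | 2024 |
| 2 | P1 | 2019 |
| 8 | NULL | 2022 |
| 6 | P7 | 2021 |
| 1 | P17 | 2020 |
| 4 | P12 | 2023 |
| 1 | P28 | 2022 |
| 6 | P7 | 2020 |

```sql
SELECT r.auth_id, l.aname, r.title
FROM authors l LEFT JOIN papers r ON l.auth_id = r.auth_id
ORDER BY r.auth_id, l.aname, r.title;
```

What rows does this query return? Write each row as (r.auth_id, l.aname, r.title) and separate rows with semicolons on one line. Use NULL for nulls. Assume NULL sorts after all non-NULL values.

LEFT JOIN keeps every row from `authors`; unmatched rows get NULL for `papers`'s columns.
Matching on l.auth_id = r.auth_id.
- auth_id=3: no r row matches, row kept with r columns NULL.
- auth_id=3: no r row matches, row kept with r columns NULL.
- auth_id=8: 1 matching r row(s), so 1 row(s) emitted.
- auth_id=6: 2 matching r row(s), so 2 row(s) emitted.
- auth_id=2: 1 matching r row(s), so 1 row(s) emitted.
- auth_id=3: no r row matches, row kept with r columns NULL.
After projecting and ordering:
r.auth_id | l.aname | r.title
2 | Quinn | P1
6 | Carol | P7
6 | Carol | P7
8 | NULL | NULL
NULL | Quinn | NULL
NULL | Tom | NULL
NULL | Vik | NULL

(2, Quinn, P1); (6, Carol, P7); (6, Carol, P7); (8, NULL, NULL); (NULL, Quinn, NULL); (NULL, Tom, NULL); (NULL, Vik, NULL)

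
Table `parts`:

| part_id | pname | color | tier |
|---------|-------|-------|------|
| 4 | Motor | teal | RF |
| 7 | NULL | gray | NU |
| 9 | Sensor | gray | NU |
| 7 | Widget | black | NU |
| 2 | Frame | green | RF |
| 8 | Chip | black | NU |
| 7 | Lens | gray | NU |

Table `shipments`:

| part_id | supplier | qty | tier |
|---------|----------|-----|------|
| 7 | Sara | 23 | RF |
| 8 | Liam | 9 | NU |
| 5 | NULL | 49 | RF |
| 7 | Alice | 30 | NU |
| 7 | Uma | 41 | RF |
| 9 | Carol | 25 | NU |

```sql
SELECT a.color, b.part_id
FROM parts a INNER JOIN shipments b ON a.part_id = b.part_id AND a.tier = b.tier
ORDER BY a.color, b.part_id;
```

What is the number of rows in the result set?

5

INNER JOIN keeps only pairs where the ON condition holds.
Matching on a.part_id = b.part_id AND a.tier = b.tier.
Matched pairs: 5.
Total: 5 rows.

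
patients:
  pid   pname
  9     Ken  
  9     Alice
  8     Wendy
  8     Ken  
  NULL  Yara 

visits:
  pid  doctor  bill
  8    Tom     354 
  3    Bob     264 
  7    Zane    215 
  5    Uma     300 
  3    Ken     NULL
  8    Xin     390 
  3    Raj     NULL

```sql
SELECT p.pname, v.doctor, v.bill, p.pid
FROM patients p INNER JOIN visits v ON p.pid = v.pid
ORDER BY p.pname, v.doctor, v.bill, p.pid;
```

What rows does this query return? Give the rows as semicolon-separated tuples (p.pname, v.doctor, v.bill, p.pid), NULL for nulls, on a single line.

(Ken, Tom, 354, 8); (Ken, Xin, 390, 8); (Wendy, Tom, 354, 8); (Wendy, Xin, 390, 8)

INNER JOIN keeps only pairs where the ON condition holds.
Matching on p.pid = v.pid. A NULL in a compared column never satisfies the condition.
- p row (pid=9): no match → dropped.
- p row (pid=9): no match → dropped.
- p row (pid=8): matches 2 v row(s) → 2 output row(s).
- p row (pid=8): matches 2 v row(s) → 2 output row(s).
- p row (pid=NULL): no match → dropped.
After projecting and ordering:
p.pname | v.doctor | v.bill | p.pid
Ken | Tom | 354 | 8
Ken | Xin | 390 | 8
Wendy | Tom | 354 | 8
Wendy | Xin | 390 | 8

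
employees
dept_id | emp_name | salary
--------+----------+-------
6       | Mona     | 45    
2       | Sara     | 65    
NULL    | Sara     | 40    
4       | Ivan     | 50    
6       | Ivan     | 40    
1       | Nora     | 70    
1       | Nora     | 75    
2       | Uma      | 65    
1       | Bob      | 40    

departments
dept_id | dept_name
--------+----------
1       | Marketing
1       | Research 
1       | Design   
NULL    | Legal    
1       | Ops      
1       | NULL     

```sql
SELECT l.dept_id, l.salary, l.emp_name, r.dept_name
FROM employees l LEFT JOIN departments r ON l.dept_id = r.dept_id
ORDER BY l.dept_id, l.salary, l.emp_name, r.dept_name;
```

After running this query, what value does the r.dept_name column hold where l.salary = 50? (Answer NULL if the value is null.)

LEFT JOIN keeps every row from `employees`; unmatched rows get NULL for `departments`'s columns.
Matching on l.dept_id = r.dept_id. A NULL in a compared column never satisfies the condition.
- l row (dept_id=6): no match → kept, r columns NULL.
- l row (dept_id=2): no match → kept, r columns NULL.
- l row (dept_id=NULL): no match → kept, r columns NULL.
- l row (dept_id=4): no match → kept, r columns NULL.
- l row (dept_id=6): no match → kept, r columns NULL.
- l row (dept_id=1): matches 5 r row(s) → 5 output row(s).
- l row (dept_id=1): matches 5 r row(s) → 5 output row(s).
- l row (dept_id=2): no match → kept, r columns NULL.
- l row (dept_id=1): matches 5 r row(s) → 5 output row(s).

NULL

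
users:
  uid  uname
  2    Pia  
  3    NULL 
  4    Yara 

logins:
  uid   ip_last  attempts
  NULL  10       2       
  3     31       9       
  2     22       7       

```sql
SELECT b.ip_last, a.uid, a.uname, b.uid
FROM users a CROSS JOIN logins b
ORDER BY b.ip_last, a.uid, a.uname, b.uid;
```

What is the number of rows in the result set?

9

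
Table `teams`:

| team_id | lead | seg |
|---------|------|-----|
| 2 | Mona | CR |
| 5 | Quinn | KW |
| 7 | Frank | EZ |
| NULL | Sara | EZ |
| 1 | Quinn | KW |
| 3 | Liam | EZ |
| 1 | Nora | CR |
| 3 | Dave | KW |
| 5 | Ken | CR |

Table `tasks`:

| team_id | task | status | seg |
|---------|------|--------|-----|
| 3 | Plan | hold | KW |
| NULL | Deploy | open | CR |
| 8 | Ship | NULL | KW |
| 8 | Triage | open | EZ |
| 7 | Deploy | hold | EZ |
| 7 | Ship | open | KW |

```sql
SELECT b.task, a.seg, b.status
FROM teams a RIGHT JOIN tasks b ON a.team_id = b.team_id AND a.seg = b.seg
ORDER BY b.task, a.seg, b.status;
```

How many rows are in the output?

6

RIGHT JOIN keeps every row from `tasks`; unmatched rows get NULL for `teams`'s columns.
Matching on a.team_id = b.team_id AND a.seg = b.seg. A NULL in a compared column never satisfies the condition.
- a row (team_id=2, seg=CR): no match.
- a row (team_id=5, seg=KW): no match.
- a row (team_id=7, seg=EZ): matches 1 b row(s) → 1 output row(s).
- a row (team_id=NULL, seg=EZ): no match.
- a row (team_id=1, seg=KW): no match.
- a row (team_id=3, seg=EZ): no match.
- a row (team_id=1, seg=CR): no match.
- a row (team_id=3, seg=KW): matches 1 b row(s) → 1 output row(s).
- a row (team_id=5, seg=CR): no match.
- 4 b row(s) had no a match → kept, a columns NULL.
Total: 2 matched + 4 padded = 6 rows.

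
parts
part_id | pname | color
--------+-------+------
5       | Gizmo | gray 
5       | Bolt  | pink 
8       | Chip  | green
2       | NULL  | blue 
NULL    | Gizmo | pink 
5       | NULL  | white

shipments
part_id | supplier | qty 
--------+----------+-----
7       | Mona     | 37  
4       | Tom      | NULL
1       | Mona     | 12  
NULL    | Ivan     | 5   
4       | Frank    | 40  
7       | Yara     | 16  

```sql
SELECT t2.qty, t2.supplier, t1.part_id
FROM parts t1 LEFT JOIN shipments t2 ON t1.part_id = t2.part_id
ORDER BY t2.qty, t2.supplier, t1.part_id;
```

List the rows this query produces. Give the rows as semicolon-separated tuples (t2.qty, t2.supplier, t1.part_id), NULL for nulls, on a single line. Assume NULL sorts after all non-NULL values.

(NULL, NULL, 2); (NULL, NULL, 5); (NULL, NULL, 5); (NULL, NULL, 5); (NULL, NULL, 8); (NULL, NULL, NULL)

LEFT JOIN keeps every row from `parts`; unmatched rows get NULL for `shipments`'s columns.
Matching on t1.part_id = t2.part_id. A NULL in a compared column never satisfies the condition.
- t1 row (part_id=5): no match → kept, t2 columns NULL.
- t1 row (part_id=5): no match → kept, t2 columns NULL.
- t1 row (part_id=8): no match → kept, t2 columns NULL.
- t1 row (part_id=2): no match → kept, t2 columns NULL.
- t1 row (part_id=NULL): no match → kept, t2 columns NULL.
- t1 row (part_id=5): no match → kept, t2 columns NULL.
After projecting and ordering:
t2.qty | t2.supplier | t1.part_id
NULL | NULL | 2
NULL | NULL | 5
NULL | NULL | 5
NULL | NULL | 5
NULL | NULL | 8
NULL | NULL | NULL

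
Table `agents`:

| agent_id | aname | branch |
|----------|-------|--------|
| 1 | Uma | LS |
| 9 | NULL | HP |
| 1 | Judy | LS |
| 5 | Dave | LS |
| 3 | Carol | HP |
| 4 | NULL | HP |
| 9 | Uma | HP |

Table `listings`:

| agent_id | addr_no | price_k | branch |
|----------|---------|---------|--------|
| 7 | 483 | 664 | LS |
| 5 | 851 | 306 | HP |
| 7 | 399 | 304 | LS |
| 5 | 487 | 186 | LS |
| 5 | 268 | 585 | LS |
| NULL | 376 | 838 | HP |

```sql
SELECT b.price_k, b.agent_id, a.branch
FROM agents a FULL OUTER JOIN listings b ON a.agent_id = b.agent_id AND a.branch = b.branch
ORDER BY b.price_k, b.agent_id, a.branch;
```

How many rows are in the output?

12

FULL OUTER JOIN keeps every row from both sides; unmatched rows get NULL for the other side's columns.
Matching on a.agent_id = b.agent_id AND a.branch = b.branch. A NULL in a compared column never satisfies the condition.
Matched pairs: 2; unmatched a rows kept: 6; unmatched b rows kept: 4.
Total: 2 matched + 10 padded = 12 rows.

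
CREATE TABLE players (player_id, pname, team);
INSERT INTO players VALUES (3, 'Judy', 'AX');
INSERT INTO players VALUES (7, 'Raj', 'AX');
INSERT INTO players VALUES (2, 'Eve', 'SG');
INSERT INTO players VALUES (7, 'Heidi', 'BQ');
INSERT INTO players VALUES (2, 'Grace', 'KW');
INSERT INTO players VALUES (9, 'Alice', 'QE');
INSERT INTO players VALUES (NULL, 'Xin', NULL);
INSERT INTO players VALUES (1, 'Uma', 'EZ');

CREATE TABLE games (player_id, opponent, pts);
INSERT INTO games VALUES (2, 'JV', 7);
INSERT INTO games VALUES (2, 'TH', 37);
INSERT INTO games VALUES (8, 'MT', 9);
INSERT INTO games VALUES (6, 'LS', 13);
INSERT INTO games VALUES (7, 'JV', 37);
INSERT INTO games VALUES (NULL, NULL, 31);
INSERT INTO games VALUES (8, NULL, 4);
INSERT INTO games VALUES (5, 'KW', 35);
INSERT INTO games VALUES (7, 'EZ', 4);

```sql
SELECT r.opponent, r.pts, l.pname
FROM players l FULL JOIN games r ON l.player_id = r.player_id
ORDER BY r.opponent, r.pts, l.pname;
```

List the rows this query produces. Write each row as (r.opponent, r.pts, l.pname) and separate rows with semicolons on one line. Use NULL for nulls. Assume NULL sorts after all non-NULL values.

(EZ, 4, Heidi); (EZ, 4, Raj); (JV, 7, Eve); (JV, 7, Grace); (JV, 37, Heidi); (JV, 37, Raj); (KW, 35, NULL); (LS, 13, NULL); (MT, 9, NULL); (TH, 37, Eve); (TH, 37, Grace); (NULL, 4, NULL); (NULL, 31, NULL); (NULL, NULL, Alice); (NULL, NULL, Judy); (NULL, NULL, Uma); (NULL, NULL, Xin)

FULL OUTER JOIN keeps every row from both sides; unmatched rows get NULL for the other side's columns.
Matching on l.player_id = r.player_id. A NULL in a compared column never satisfies the condition.
- l row (player_id=3): no match → kept, r columns NULL.
- l row (player_id=7): matches 2 r row(s) → 2 output row(s).
- l row (player_id=2): matches 2 r row(s) → 2 output row(s).
- l row (player_id=7): matches 2 r row(s) → 2 output row(s).
- l row (player_id=2): matches 2 r row(s) → 2 output row(s).
- l row (player_id=9): no match → kept, r columns NULL.
- l row (player_id=NULL): no match → kept, r columns NULL.
- l row (player_id=1): no match → kept, r columns NULL.
- 5 r row(s) had no l match → kept, l columns NULL.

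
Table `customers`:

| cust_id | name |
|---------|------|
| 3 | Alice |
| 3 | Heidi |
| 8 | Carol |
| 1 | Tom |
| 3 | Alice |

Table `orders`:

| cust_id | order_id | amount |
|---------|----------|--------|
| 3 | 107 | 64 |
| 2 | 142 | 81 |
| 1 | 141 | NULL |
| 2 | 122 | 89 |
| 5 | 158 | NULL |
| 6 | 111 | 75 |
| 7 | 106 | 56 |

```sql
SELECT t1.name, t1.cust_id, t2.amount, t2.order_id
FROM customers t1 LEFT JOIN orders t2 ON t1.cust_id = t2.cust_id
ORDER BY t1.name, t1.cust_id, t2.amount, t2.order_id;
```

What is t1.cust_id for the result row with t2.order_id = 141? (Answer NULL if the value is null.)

1

LEFT JOIN keeps every row from `customers`; unmatched rows get NULL for `orders`'s columns.
Matching on t1.cust_id = t2.cust_id.
- t1 row (cust_id=3): matches 1 t2 row(s) → 1 output row(s).
- t1 row (cust_id=3): matches 1 t2 row(s) → 1 output row(s).
- t1 row (cust_id=8): no match → kept, t2 columns NULL.
- t1 row (cust_id=1): matches 1 t2 row(s) → 1 output row(s).
- t1 row (cust_id=3): matches 1 t2 row(s) → 1 output row(s).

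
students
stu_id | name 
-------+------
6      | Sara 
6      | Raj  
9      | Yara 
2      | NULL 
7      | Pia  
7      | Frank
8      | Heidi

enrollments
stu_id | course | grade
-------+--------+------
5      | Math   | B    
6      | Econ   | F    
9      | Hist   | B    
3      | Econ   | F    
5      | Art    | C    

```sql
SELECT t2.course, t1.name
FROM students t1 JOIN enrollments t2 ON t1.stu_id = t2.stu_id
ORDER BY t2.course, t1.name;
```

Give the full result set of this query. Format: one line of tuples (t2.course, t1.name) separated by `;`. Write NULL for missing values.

(Econ, Raj); (Econ, Sara); (Hist, Yara)

INNER JOIN keeps only pairs where the ON condition holds.
Matching on t1.stu_id = t2.stu_id.
Matched pairs: 3.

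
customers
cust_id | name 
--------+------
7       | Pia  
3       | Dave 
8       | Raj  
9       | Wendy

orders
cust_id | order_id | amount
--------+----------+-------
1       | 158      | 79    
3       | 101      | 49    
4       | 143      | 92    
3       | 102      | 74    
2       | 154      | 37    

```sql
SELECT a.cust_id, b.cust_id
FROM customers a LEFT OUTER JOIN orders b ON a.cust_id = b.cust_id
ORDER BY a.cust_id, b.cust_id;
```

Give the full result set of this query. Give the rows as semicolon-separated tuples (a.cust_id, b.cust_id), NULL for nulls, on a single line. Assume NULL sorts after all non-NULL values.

(3, 3); (3, 3); (7, NULL); (8, NULL); (9, NULL)

LEFT JOIN keeps every row from `customers`; unmatched rows get NULL for `orders`'s columns.
Matching on a.cust_id = b.cust_id.
- cust_id=7: no b row matches, row kept with b columns NULL.
- cust_id=3: 2 matching b row(s), so 2 row(s) emitted.
- cust_id=8: no b row matches, row kept with b columns NULL.
- cust_id=9: no b row matches, row kept with b columns NULL.
After projecting and ordering:
a.cust_id | b.cust_id
3 | 3
3 | 3
7 | NULL
8 | NULL
9 | NULL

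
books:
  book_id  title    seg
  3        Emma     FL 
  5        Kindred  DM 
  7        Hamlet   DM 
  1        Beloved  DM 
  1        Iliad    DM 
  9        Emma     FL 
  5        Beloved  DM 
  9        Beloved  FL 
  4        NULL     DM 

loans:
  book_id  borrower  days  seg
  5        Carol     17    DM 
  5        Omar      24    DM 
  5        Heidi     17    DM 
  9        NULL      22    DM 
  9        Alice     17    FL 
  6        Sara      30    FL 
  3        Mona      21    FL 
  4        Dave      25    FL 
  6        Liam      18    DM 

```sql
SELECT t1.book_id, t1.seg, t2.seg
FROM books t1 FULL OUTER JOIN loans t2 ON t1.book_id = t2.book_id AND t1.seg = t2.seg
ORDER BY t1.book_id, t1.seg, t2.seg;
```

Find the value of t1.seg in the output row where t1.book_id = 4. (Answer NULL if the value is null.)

FULL OUTER JOIN keeps every row from both sides; unmatched rows get NULL for the other side's columns.
Matching on t1.book_id = t2.book_id AND t1.seg = t2.seg.
Matched pairs: 9; unmatched t1 rows kept: 4; unmatched t2 rows kept: 4.

DM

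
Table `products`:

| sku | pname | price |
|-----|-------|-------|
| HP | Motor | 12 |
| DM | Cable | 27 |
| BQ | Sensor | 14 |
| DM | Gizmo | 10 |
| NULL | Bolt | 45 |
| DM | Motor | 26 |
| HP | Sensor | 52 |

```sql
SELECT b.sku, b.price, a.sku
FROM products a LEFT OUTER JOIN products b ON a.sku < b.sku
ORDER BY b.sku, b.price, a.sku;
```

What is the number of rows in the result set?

LEFT JOIN keeps every row from `products a`; unmatched rows get NULL for `products b`'s columns.
Matching on a.sku < b.sku. A NULL in a compared column never satisfies the condition.
- a row (sku=HP): no match → kept, b columns NULL.
- a row (sku=DM): matches 2 b row(s) → 2 output row(s).
- a row (sku=BQ): matches 5 b row(s) → 5 output row(s).
- a row (sku=DM): matches 2 b row(s) → 2 output row(s).
- a row (sku=NULL): no match → kept, b columns NULL.
- a row (sku=DM): matches 2 b row(s) → 2 output row(s).
- a row (sku=HP): no match → kept, b columns NULL.
Total: 11 matched + 3 padded = 14 rows.

14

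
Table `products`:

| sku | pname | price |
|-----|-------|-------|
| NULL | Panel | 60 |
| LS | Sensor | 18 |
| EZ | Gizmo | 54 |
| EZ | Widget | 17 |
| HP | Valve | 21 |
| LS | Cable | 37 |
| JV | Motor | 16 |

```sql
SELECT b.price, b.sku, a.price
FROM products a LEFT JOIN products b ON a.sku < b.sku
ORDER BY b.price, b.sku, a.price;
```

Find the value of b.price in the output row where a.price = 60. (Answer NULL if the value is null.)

LEFT JOIN keeps every row from `products a`; unmatched rows get NULL for `products b`'s columns.
Matching on a.sku < b.sku. A NULL in a compared column never satisfies the condition.
- a[0] sku=NULL → no match; kept with NULLs on the b side.
- a[1] sku=LS → no match; kept with NULLs on the b side.
- a[2] sku=EZ → 4 match(es) in b → 4 row(s).
- a[3] sku=EZ → 4 match(es) in b → 4 row(s).
- a[4] sku=HP → 3 match(es) in b → 3 row(s).
- a[5] sku=LS → no match; kept with NULLs on the b side.
- a[6] sku=JV → 2 match(es) in b → 2 row(s).

NULL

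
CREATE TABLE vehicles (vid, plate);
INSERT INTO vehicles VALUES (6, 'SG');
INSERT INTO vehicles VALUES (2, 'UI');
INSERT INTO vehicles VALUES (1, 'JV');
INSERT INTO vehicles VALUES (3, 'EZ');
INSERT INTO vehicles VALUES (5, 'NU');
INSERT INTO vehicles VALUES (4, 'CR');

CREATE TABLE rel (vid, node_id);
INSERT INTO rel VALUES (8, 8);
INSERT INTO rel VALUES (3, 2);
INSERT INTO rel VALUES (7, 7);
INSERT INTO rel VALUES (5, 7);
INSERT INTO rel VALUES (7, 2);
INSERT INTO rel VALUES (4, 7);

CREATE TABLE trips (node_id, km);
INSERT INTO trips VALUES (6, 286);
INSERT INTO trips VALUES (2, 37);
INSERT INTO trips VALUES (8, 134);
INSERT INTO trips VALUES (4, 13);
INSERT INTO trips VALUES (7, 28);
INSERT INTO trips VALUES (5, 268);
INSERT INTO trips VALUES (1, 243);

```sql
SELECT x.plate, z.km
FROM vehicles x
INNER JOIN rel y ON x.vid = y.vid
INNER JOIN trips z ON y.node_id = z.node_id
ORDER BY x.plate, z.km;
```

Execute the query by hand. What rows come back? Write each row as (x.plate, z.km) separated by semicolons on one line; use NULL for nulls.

(CR, 28); (EZ, 37); (NU, 28)

Evaluate left to right. First `vehicles x INNER JOIN rel y` on vid: 3 row(s).
Then INNER JOIN `trips z` on node_id: keep only rows whose y.node_id appears in z.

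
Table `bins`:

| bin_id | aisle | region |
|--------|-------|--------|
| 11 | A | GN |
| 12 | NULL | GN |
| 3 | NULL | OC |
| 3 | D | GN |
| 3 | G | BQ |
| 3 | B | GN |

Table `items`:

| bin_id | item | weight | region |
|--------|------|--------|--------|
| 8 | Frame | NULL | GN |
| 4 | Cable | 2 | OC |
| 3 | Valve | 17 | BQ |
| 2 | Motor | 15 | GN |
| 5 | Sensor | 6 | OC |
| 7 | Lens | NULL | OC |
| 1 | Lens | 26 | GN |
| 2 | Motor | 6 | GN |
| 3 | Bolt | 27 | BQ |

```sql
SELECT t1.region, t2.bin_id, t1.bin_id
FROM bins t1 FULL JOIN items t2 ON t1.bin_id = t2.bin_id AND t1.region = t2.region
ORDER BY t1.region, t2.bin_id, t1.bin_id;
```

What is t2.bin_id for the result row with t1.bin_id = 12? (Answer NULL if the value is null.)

FULL OUTER JOIN keeps every row from both sides; unmatched rows get NULL for the other side's columns.
Matching on t1.bin_id = t2.bin_id AND t1.region = t2.region.
- t1[0] bin_id=11, region=GN → no match; kept with NULLs on the t2 side.
- t1[1] bin_id=12, region=GN → no match; kept with NULLs on the t2 side.
- t1[2] bin_id=3, region=OC → no match; kept with NULLs on the t2 side.
- t1[3] bin_id=3, region=GN → no match; kept with NULLs on the t2 side.
- t1[4] bin_id=3, region=BQ → 2 match(es) in t2 → 2 row(s).
- t1[5] bin_id=3, region=GN → no match; kept with NULLs on the t2 side.
- 7 t2 row(s) had no t1 match → kept, t1 columns NULL.

NULL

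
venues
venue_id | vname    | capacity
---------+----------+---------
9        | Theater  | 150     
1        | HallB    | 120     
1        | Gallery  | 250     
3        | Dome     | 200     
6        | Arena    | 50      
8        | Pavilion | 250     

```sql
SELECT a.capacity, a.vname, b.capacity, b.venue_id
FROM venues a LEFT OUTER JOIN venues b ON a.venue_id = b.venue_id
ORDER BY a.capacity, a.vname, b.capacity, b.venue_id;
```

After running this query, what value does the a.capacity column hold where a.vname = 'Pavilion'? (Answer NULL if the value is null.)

LEFT JOIN keeps every row from `venues a`; unmatched rows get NULL for `venues b`'s columns.
Matching on a.venue_id = b.venue_id.
- a row (venue_id=9): matches 1 b row(s) → 1 output row(s).
- a row (venue_id=1): matches 2 b row(s) → 2 output row(s).
- a row (venue_id=1): matches 2 b row(s) → 2 output row(s).
- a row (venue_id=3): matches 1 b row(s) → 1 output row(s).
- a row (venue_id=6): matches 1 b row(s) → 1 output row(s).
- a row (venue_id=8): matches 1 b row(s) → 1 output row(s).

250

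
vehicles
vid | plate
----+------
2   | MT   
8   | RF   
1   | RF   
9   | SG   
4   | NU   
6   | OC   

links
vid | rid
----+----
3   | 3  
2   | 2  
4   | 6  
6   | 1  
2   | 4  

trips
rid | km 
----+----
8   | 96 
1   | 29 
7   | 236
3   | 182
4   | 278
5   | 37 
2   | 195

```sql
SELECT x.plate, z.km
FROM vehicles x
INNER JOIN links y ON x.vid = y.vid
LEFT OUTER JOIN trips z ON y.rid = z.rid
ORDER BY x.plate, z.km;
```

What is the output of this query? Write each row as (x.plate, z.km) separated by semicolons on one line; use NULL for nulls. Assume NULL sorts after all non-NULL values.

Step 1 — x INNER JOIN y on vid → 4 row(s).
Then LEFT JOIN `trips z` on rid: each of those 4 rows is kept; rows whose y.rid has no match in z get NULL for z's columns.

(MT, 195); (MT, 278); (NU, NULL); (OC, 29)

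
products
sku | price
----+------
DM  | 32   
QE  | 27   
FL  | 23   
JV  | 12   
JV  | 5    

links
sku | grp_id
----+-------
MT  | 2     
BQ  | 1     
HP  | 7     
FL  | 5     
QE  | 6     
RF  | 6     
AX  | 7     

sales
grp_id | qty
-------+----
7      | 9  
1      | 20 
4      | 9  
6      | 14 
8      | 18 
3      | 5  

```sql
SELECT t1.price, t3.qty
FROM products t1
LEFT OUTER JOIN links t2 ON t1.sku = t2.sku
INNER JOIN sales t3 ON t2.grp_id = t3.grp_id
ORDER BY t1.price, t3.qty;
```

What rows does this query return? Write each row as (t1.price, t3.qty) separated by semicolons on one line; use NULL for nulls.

(27, 14)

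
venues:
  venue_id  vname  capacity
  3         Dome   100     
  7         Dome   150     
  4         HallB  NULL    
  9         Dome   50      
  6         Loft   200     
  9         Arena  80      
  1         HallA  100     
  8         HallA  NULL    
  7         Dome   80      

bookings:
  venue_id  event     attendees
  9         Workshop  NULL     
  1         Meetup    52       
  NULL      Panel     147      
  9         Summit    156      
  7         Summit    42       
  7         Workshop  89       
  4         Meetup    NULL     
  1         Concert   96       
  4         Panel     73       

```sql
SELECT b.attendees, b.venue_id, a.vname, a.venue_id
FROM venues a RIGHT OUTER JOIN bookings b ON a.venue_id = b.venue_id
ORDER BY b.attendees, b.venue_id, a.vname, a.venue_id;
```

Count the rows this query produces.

13

RIGHT JOIN keeps every row from `bookings`; unmatched rows get NULL for `venues`'s columns.
Matching on a.venue_id = b.venue_id. A NULL in a compared column never satisfies the condition.
Matched pairs: 12; unmatched b rows kept: 1.
Total: 12 matched + 1 padded = 13 rows.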